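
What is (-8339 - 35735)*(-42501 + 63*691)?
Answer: -45484368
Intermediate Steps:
(-8339 - 35735)*(-42501 + 63*691) = -44074*(-42501 + 43533) = -44074*1032 = -45484368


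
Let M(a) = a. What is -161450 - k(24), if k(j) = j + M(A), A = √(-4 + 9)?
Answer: -161474 - √5 ≈ -1.6148e+5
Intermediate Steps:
A = √5 ≈ 2.2361
k(j) = j + √5
-161450 - k(24) = -161450 - (24 + √5) = -161450 + (-24 - √5) = -161474 - √5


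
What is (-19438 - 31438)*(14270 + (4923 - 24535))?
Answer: 271779592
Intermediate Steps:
(-19438 - 31438)*(14270 + (4923 - 24535)) = -50876*(14270 - 19612) = -50876*(-5342) = 271779592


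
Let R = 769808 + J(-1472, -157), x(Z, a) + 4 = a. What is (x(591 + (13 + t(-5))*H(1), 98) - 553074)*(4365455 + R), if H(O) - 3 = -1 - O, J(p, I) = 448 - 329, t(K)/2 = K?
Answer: -2839763538360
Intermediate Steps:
t(K) = 2*K
J(p, I) = 119
H(O) = 2 - O (H(O) = 3 + (-1 - O) = 2 - O)
x(Z, a) = -4 + a
R = 769927 (R = 769808 + 119 = 769927)
(x(591 + (13 + t(-5))*H(1), 98) - 553074)*(4365455 + R) = ((-4 + 98) - 553074)*(4365455 + 769927) = (94 - 553074)*5135382 = -552980*5135382 = -2839763538360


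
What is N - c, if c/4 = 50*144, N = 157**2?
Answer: -4151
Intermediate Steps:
N = 24649
c = 28800 (c = 4*(50*144) = 4*7200 = 28800)
N - c = 24649 - 1*28800 = 24649 - 28800 = -4151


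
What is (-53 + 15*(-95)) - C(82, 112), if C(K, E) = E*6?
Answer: -2150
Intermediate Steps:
C(K, E) = 6*E
(-53 + 15*(-95)) - C(82, 112) = (-53 + 15*(-95)) - 6*112 = (-53 - 1425) - 1*672 = -1478 - 672 = -2150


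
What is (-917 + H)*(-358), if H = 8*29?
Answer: 245230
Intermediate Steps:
H = 232
(-917 + H)*(-358) = (-917 + 232)*(-358) = -685*(-358) = 245230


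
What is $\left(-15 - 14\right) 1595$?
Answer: $-46255$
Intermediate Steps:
$\left(-15 - 14\right) 1595 = \left(-29\right) 1595 = -46255$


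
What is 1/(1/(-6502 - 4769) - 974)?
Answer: -11271/10977955 ≈ -0.0010267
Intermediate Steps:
1/(1/(-6502 - 4769) - 974) = 1/(1/(-11271) - 974) = 1/(-1/11271 - 974) = 1/(-10977955/11271) = -11271/10977955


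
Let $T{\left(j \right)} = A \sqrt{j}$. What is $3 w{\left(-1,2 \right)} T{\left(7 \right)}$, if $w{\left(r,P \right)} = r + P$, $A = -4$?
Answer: $- 12 \sqrt{7} \approx -31.749$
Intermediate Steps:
$T{\left(j \right)} = - 4 \sqrt{j}$
$w{\left(r,P \right)} = P + r$
$3 w{\left(-1,2 \right)} T{\left(7 \right)} = 3 \left(2 - 1\right) \left(- 4 \sqrt{7}\right) = 3 \cdot 1 \left(- 4 \sqrt{7}\right) = 3 \left(- 4 \sqrt{7}\right) = - 12 \sqrt{7}$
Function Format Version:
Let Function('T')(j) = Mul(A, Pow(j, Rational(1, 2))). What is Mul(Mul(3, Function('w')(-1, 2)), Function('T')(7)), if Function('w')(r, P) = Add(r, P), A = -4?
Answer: Mul(-12, Pow(7, Rational(1, 2))) ≈ -31.749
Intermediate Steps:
Function('T')(j) = Mul(-4, Pow(j, Rational(1, 2)))
Function('w')(r, P) = Add(P, r)
Mul(Mul(3, Function('w')(-1, 2)), Function('T')(7)) = Mul(Mul(3, Add(2, -1)), Mul(-4, Pow(7, Rational(1, 2)))) = Mul(Mul(3, 1), Mul(-4, Pow(7, Rational(1, 2)))) = Mul(3, Mul(-4, Pow(7, Rational(1, 2)))) = Mul(-12, Pow(7, Rational(1, 2)))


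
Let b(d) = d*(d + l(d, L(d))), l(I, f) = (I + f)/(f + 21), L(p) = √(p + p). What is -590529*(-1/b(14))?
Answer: 63777132/22141 - 590529*√7/88564 ≈ 2862.9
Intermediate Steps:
L(p) = √2*√p (L(p) = √(2*p) = √2*√p)
l(I, f) = (I + f)/(21 + f)
b(d) = d*(d + (d + √2*√d)/(21 + √2*√d))
-590529*(-1/b(14)) = -590529*(-(21 + √2*√14)/(22*14² + √2*14^(3/2) + √2*14^(5/2))) = -590529*(-(21 + 2*√7)/(22*196 + √2*(14*√14) + √2*(196*√14))) = -590529*(-(21 + 2*√7)/(4312 + 28*√7 + 392*√7)) = -590529*(-(21 + 2*√7)/(4312 + 420*√7)) = -(-590529)*(21 + 2*√7)/(4312 + 420*√7) = 590529*(21 + 2*√7)/(4312 + 420*√7)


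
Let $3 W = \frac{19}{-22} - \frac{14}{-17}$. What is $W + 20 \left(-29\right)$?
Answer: $- \frac{216925}{374} \approx -580.01$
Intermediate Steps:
$W = - \frac{5}{374}$ ($W = \frac{\frac{19}{-22} - \frac{14}{-17}}{3} = \frac{19 \left(- \frac{1}{22}\right) - - \frac{14}{17}}{3} = \frac{- \frac{19}{22} + \frac{14}{17}}{3} = \frac{1}{3} \left(- \frac{15}{374}\right) = - \frac{5}{374} \approx -0.013369$)
$W + 20 \left(-29\right) = - \frac{5}{374} + 20 \left(-29\right) = - \frac{5}{374} - 580 = - \frac{216925}{374}$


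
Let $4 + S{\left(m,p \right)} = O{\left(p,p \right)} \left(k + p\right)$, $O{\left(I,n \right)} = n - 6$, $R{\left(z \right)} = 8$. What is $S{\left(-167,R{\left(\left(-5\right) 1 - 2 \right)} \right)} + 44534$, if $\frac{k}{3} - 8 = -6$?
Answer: $44558$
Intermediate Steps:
$O{\left(I,n \right)} = -6 + n$ ($O{\left(I,n \right)} = n - 6 = -6 + n$)
$k = 6$ ($k = 24 + 3 \left(-6\right) = 24 - 18 = 6$)
$S{\left(m,p \right)} = -4 + \left(-6 + p\right) \left(6 + p\right)$
$S{\left(-167,R{\left(\left(-5\right) 1 - 2 \right)} \right)} + 44534 = \left(-40 + 8^{2}\right) + 44534 = \left(-40 + 64\right) + 44534 = 24 + 44534 = 44558$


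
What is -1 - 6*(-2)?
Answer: 11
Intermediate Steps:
-1 - 6*(-2) = -1 + 12 = 11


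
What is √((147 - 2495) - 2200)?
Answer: 2*I*√1137 ≈ 67.439*I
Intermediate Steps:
√((147 - 2495) - 2200) = √(-2348 - 2200) = √(-4548) = 2*I*√1137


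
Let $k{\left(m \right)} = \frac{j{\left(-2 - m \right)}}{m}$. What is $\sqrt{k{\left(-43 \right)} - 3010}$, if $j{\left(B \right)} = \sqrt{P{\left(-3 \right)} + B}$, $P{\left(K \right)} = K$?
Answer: $\frac{\sqrt{-5565490 - 43 \sqrt{38}}}{43} \approx 54.865 i$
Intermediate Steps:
$j{\left(B \right)} = \sqrt{-3 + B}$
$k{\left(m \right)} = \frac{\sqrt{-5 - m}}{m}$ ($k{\left(m \right)} = \frac{\sqrt{-3 - \left(2 + m\right)}}{m} = \frac{\sqrt{-5 - m}}{m}$)
$\sqrt{k{\left(-43 \right)} - 3010} = \sqrt{\frac{\sqrt{-5 - -43}}{-43} - 3010} = \sqrt{- \frac{\sqrt{-5 + 43}}{43} - 3010} = \sqrt{- \frac{\sqrt{38}}{43} - 3010} = \sqrt{-3010 - \frac{\sqrt{38}}{43}}$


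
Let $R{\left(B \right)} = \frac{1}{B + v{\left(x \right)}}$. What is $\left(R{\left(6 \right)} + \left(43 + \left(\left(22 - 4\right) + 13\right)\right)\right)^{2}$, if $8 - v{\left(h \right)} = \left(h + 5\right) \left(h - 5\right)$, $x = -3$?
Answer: $\frac{4932841}{900} \approx 5480.9$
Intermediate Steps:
$v{\left(h \right)} = 8 - \left(-5 + h\right) \left(5 + h\right)$ ($v{\left(h \right)} = 8 - \left(h + 5\right) \left(h - 5\right) = 8 - \left(5 + h\right) \left(-5 + h\right) = 8 - \left(-5 + h\right) \left(5 + h\right)$)
$R{\left(B \right)} = \frac{1}{24 + B}$ ($R{\left(B \right)} = \frac{1}{B + \left(33 - \left(-3\right)^{2}\right)} = \frac{1}{B + \left(33 - 9\right)} = \frac{1}{B + 24} = \frac{1}{24 + B}$)
$\left(R{\left(6 \right)} + \left(43 + \left(\left(22 - 4\right) + 13\right)\right)\right)^{2} = \left(\frac{1}{24 + 6} + \left(43 + \left(\left(22 - 4\right) + 13\right)\right)\right)^{2} = \left(\frac{1}{30} + \left(43 + \left(\left(22 + \left(-4 + 0\right)\right) + 13\right)\right)\right)^{2} = \left(\frac{1}{30} + \left(43 + \left(\left(22 - 4\right) + 13\right)\right)\right)^{2} = \left(\frac{1}{30} + \left(43 + \left(18 + 13\right)\right)\right)^{2} = \left(\frac{1}{30} + \left(43 + 31\right)\right)^{2} = \left(\frac{1}{30} + 74\right)^{2} = \left(\frac{2221}{30}\right)^{2} = \frac{4932841}{900}$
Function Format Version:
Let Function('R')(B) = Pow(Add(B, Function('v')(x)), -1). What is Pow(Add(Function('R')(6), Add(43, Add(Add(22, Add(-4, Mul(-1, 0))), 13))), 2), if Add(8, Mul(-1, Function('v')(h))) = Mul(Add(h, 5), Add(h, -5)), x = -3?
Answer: Rational(4932841, 900) ≈ 5480.9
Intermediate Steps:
Function('v')(h) = Add(8, Mul(-1, Add(-5, h), Add(5, h))) (Function('v')(h) = Add(8, Mul(-1, Mul(Add(h, 5), Add(h, -5)))) = Add(8, Mul(-1, Mul(Add(5, h), Add(-5, h)))) = Add(8, Mul(-1, Mul(Add(-5, h), Add(5, h)))) = Add(8, Mul(-1, Add(-5, h), Add(5, h))))
Function('R')(B) = Pow(Add(24, B), -1) (Function('R')(B) = Pow(Add(B, Add(33, Mul(-1, Pow(-3, 2)))), -1) = Pow(Add(B, Add(33, Mul(-1, 9))), -1) = Pow(Add(B, Add(33, -9)), -1) = Pow(Add(B, 24), -1) = Pow(Add(24, B), -1))
Pow(Add(Function('R')(6), Add(43, Add(Add(22, Add(-4, Mul(-1, 0))), 13))), 2) = Pow(Add(Pow(Add(24, 6), -1), Add(43, Add(Add(22, Add(-4, Mul(-1, 0))), 13))), 2) = Pow(Add(Pow(30, -1), Add(43, Add(Add(22, Add(-4, 0)), 13))), 2) = Pow(Add(Rational(1, 30), Add(43, Add(Add(22, -4), 13))), 2) = Pow(Add(Rational(1, 30), Add(43, Add(18, 13))), 2) = Pow(Add(Rational(1, 30), Add(43, 31)), 2) = Pow(Add(Rational(1, 30), 74), 2) = Pow(Rational(2221, 30), 2) = Rational(4932841, 900)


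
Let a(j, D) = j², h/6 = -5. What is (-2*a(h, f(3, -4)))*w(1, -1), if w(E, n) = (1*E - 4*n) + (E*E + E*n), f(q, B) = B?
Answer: -9000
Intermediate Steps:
h = -30 (h = 6*(-5) = -30)
w(E, n) = E + E² - 4*n + E*n (w(E, n) = (E - 4*n) + (E² + E*n) = E + E² - 4*n + E*n)
(-2*a(h, f(3, -4)))*w(1, -1) = (-2*(-30)²)*(1 + 1² - 4*(-1) + 1*(-1)) = (-2*900)*(1 + 1 + 4 - 1) = -1800*5 = -9000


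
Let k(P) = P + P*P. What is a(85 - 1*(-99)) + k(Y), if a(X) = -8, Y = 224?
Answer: 50392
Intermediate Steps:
k(P) = P + P²
a(85 - 1*(-99)) + k(Y) = -8 + 224*(1 + 224) = -8 + 224*225 = -8 + 50400 = 50392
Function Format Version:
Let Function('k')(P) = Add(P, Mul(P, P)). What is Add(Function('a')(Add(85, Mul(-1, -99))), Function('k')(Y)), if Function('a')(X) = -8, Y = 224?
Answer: 50392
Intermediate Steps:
Function('k')(P) = Add(P, Pow(P, 2))
Add(Function('a')(Add(85, Mul(-1, -99))), Function('k')(Y)) = Add(-8, Mul(224, Add(1, 224))) = Add(-8, Mul(224, 225)) = Add(-8, 50400) = 50392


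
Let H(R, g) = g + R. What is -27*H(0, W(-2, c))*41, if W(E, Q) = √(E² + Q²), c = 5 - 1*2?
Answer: -1107*√13 ≈ -3991.3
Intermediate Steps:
c = 3 (c = 5 - 2 = 3)
H(R, g) = R + g
-27*H(0, W(-2, c))*41 = -27*(0 + √((-2)² + 3²))*41 = -27*(0 + √(4 + 9))*41 = -27*(0 + √13)*41 = -27*√13*41 = -1107*√13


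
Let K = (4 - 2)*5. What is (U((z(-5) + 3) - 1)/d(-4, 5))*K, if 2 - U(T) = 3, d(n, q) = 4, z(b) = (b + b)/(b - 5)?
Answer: -5/2 ≈ -2.5000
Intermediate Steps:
z(b) = 2*b/(-5 + b) (z(b) = (2*b)/(-5 + b) = 2*b/(-5 + b))
U(T) = -1 (U(T) = 2 - 1*3 = 2 - 3 = -1)
K = 10 (K = 2*5 = 10)
(U((z(-5) + 3) - 1)/d(-4, 5))*K = -1/4*10 = -1*¼*10 = -¼*10 = -5/2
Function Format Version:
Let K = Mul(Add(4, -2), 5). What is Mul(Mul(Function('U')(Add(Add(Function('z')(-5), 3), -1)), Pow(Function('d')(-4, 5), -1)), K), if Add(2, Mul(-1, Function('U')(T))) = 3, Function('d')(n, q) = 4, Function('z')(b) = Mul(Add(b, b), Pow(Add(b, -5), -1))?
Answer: Rational(-5, 2) ≈ -2.5000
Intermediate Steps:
Function('z')(b) = Mul(2, b, Pow(Add(-5, b), -1)) (Function('z')(b) = Mul(Mul(2, b), Pow(Add(-5, b), -1)) = Mul(2, b, Pow(Add(-5, b), -1)))
Function('U')(T) = -1 (Function('U')(T) = Add(2, Mul(-1, 3)) = Add(2, -3) = -1)
K = 10 (K = Mul(2, 5) = 10)
Mul(Mul(Function('U')(Add(Add(Function('z')(-5), 3), -1)), Pow(Function('d')(-4, 5), -1)), K) = Mul(Mul(-1, Pow(4, -1)), 10) = Mul(Mul(-1, Rational(1, 4)), 10) = Mul(Rational(-1, 4), 10) = Rational(-5, 2)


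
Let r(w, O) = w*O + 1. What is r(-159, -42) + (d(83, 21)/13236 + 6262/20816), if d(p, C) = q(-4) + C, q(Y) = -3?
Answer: 76678549401/11480024 ≈ 6679.3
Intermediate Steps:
r(w, O) = 1 + O*w (r(w, O) = O*w + 1 = 1 + O*w)
d(p, C) = -3 + C
r(-159, -42) + (d(83, 21)/13236 + 6262/20816) = (1 - 42*(-159)) + ((-3 + 21)/13236 + 6262/20816) = (1 + 6678) + (18*(1/13236) + 6262*(1/20816)) = 6679 + (3/2206 + 3131/10408) = 6679 + 3469105/11480024 = 76678549401/11480024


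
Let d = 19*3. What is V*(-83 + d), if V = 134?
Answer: -3484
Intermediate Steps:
d = 57
V*(-83 + d) = 134*(-83 + 57) = 134*(-26) = -3484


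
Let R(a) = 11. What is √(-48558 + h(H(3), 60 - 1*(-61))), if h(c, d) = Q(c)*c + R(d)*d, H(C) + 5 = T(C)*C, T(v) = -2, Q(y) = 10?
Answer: I*√47337 ≈ 217.57*I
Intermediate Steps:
H(C) = -5 - 2*C
h(c, d) = 10*c + 11*d
√(-48558 + h(H(3), 60 - 1*(-61))) = √(-48558 + (10*(-5 - 2*3) + 11*(60 - 1*(-61)))) = √(-48558 + (10*(-5 - 6) + 11*(60 + 61))) = √(-48558 + (10*(-11) + 11*121)) = √(-48558 + (-110 + 1331)) = √(-48558 + 1221) = √(-47337) = I*√47337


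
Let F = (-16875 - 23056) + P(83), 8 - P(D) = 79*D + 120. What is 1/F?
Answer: -1/46600 ≈ -2.1459e-5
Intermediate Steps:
P(D) = -112 - 79*D (P(D) = 8 - (79*D + 120) = 8 - (120 + 79*D) = 8 + (-120 - 79*D) = -112 - 79*D)
F = -46600 (F = (-16875 - 23056) + (-112 - 79*83) = -39931 + (-112 - 6557) = -39931 - 6669 = -46600)
1/F = 1/(-46600) = -1/46600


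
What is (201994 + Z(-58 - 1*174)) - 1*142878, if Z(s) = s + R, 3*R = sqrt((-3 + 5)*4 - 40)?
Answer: 58884 + 4*I*sqrt(2)/3 ≈ 58884.0 + 1.8856*I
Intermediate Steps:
R = 4*I*sqrt(2)/3 (R = sqrt((-3 + 5)*4 - 40)/3 = sqrt(2*4 - 40)/3 = sqrt(8 - 40)/3 = sqrt(-32)/3 = (4*I*sqrt(2))/3 = 4*I*sqrt(2)/3 ≈ 1.8856*I)
Z(s) = s + 4*I*sqrt(2)/3
(201994 + Z(-58 - 1*174)) - 1*142878 = (201994 + ((-58 - 1*174) + 4*I*sqrt(2)/3)) - 1*142878 = (201994 + ((-58 - 174) + 4*I*sqrt(2)/3)) - 142878 = (201994 + (-232 + 4*I*sqrt(2)/3)) - 142878 = (201762 + 4*I*sqrt(2)/3) - 142878 = 58884 + 4*I*sqrt(2)/3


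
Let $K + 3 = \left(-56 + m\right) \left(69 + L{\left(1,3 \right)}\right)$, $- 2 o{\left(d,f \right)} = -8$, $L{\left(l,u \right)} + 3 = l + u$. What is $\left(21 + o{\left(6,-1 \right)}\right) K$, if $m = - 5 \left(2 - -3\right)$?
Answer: $-141825$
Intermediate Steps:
$L{\left(l,u \right)} = -3 + l + u$ ($L{\left(l,u \right)} = -3 + \left(l + u\right) = -3 + l + u$)
$o{\left(d,f \right)} = 4$ ($o{\left(d,f \right)} = \left(- \frac{1}{2}\right) \left(-8\right) = 4$)
$m = -25$ ($m = - 5 \left(2 + 3\right) = \left(-5\right) 5 = -25$)
$K = -5673$ ($K = -3 + \left(-56 - 25\right) \left(69 + \left(-3 + 1 + 3\right)\right) = -3 - 81 \left(69 + 1\right) = -3 - 5670 = -5673$)
$\left(21 + o{\left(6,-1 \right)}\right) K = \left(21 + 4\right) \left(-5673\right) = 25 \left(-5673\right) = -141825$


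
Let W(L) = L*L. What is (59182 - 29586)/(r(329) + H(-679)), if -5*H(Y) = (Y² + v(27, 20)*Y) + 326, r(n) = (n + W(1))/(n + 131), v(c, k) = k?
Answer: -6807080/20598037 ≈ -0.33047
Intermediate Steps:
W(L) = L²
r(n) = (1 + n)/(131 + n) (r(n) = (n + 1²)/(n + 131) = (n + 1)/(131 + n) = (1 + n)/(131 + n))
H(Y) = -326/5 - 4*Y - Y²/5 (H(Y) = -((Y² + 20*Y) + 326)/5 = -(326 + Y² + 20*Y)/5 = -326/5 - 4*Y - Y²/5)
(59182 - 29586)/(r(329) + H(-679)) = (59182 - 29586)/((1 + 329)/(131 + 329) + (-326/5 - 4*(-679) - ⅕*(-679)²)) = 29596/(330/460 + (-326/5 + 2716 - ⅕*461041)) = 29596/((1/460)*330 + (-326/5 + 2716 - 461041/5)) = 29596/(33/46 - 447787/5) = 29596/(-20598037/230) = 29596*(-230/20598037) = -6807080/20598037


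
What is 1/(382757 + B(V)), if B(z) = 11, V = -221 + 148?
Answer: 1/382768 ≈ 2.6125e-6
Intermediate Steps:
V = -73
1/(382757 + B(V)) = 1/(382757 + 11) = 1/382768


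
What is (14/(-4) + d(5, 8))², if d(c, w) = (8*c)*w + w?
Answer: 421201/4 ≈ 1.0530e+5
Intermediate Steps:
d(c, w) = w + 8*c*w (d(c, w) = 8*c*w + w = w + 8*c*w)
(14/(-4) + d(5, 8))² = (14/(-4) + 8*(1 + 8*5))² = (14*(-¼) + 8*(1 + 40))² = (-7/2 + 8*41)² = (-7/2 + 328)² = (649/2)² = 421201/4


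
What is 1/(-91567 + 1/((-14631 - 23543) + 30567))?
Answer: -7607/696550170 ≈ -1.0921e-5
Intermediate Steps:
1/(-91567 + 1/((-14631 - 23543) + 30567)) = 1/(-91567 + 1/(-38174 + 30567)) = 1/(-91567 + 1/(-7607)) = 1/(-91567 - 1/7607) = 1/(-696550170/7607) = -7607/696550170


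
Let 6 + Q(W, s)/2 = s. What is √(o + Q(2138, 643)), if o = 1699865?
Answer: 11*√14059 ≈ 1304.3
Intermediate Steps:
Q(W, s) = -12 + 2*s
√(o + Q(2138, 643)) = √(1699865 + (-12 + 2*643)) = √(1699865 + (-12 + 1286)) = √(1699865 + 1274) = √1701139 = 11*√14059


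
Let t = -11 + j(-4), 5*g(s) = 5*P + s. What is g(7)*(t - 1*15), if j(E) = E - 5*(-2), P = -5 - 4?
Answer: 152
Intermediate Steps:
P = -9
g(s) = -9 + s/5 (g(s) = (5*(-9) + s)/5 = (-45 + s)/5 = -9 + s/5)
j(E) = 10 + E (j(E) = E + 10 = 10 + E)
t = -5 (t = -11 + (10 - 4) = -11 + 6 = -5)
g(7)*(t - 1*15) = (-9 + (⅕)*7)*(-5 - 1*15) = (-9 + 7/5)*(-5 - 15) = -38/5*(-20) = 152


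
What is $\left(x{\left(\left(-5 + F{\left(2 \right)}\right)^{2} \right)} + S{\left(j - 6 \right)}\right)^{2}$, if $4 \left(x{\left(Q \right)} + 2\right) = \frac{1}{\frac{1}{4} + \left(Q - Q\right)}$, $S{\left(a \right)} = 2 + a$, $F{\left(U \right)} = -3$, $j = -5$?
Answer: $100$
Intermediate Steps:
$x{\left(Q \right)} = -1$ ($x{\left(Q \right)} = -2 + \frac{1}{4 \left(\frac{1}{4} + \left(Q - Q\right)\right)} = -2 + \frac{1}{4 \left(\frac{1}{4} + 0\right)} = -2 + \frac{\frac{1}{\frac{1}{4}}}{4} = -2 + \frac{1}{4} \cdot 4 = -2 + 1 = -1$)
$\left(x{\left(\left(-5 + F{\left(2 \right)}\right)^{2} \right)} + S{\left(j - 6 \right)}\right)^{2} = \left(-1 + \left(2 - 11\right)\right)^{2} = \left(-1 - 9\right)^{2} = \left(-10\right)^{2} = 100$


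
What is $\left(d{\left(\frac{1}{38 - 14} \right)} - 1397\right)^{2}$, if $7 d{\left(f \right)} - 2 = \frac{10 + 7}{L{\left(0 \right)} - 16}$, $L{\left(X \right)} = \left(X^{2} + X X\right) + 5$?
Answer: $\frac{11570014096}{5929} \approx 1.9514 \cdot 10^{6}$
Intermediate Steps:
$L{\left(X \right)} = 5 + 2 X^{2}$ ($L{\left(X \right)} = \left(X^{2} + X^{2}\right) + 5 = 2 X^{2} + 5 = 5 + 2 X^{2}$)
$d{\left(f \right)} = \frac{5}{77}$ ($d{\left(f \right)} = \frac{2}{7} + \frac{\left(10 + 7\right) \frac{1}{\left(5 + 2 \cdot 0^{2}\right) - 16}}{7} = \frac{2}{7} + \frac{17 \frac{1}{\left(5 + 2 \cdot 0\right) - 16}}{7} = \frac{2}{7} + \frac{17 \frac{1}{\left(5 + 0\right) - 16}}{7} = \frac{2}{7} + \frac{17 \frac{1}{5 - 16}}{7} = \frac{2}{7} + \frac{17 \frac{1}{-11}}{7} = \frac{2}{7} + \frac{17 \left(- \frac{1}{11}\right)}{7} = \frac{2}{7} + \frac{1}{7} \left(- \frac{17}{11}\right) = \frac{2}{7} - \frac{17}{77} = \frac{5}{77}$)
$\left(d{\left(\frac{1}{38 - 14} \right)} - 1397\right)^{2} = \left(\frac{5}{77} - 1397\right)^{2} = \left(- \frac{107564}{77}\right)^{2} = \frac{11570014096}{5929}$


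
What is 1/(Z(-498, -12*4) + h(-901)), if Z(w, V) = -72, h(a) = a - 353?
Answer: -1/1326 ≈ -0.00075415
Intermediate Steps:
h(a) = -353 + a
1/(Z(-498, -12*4) + h(-901)) = 1/(-72 + (-353 - 901)) = 1/(-72 - 1254) = 1/(-1326) = -1/1326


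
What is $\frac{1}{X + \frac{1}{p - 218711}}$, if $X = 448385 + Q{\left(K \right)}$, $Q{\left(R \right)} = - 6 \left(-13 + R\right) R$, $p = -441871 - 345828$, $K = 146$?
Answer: $\frac{1006410}{334004331569} \approx 3.0132 \cdot 10^{-6}$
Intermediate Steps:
$p = -787699$ ($p = -441871 - 345828 = -787699$)
$Q{\left(R \right)} = R \left(78 - 6 R\right)$ ($Q{\left(R \right)} = \left(78 - 6 R\right) R = R \left(78 - 6 R\right)$)
$X = 331877$ ($X = 448385 + 6 \cdot 146 \left(13 - 146\right) = 448385 + 6 \cdot 146 \left(-133\right) = 448385 - 116508 = 331877$)
$\frac{1}{X + \frac{1}{p - 218711}} = \frac{1}{331877 + \frac{1}{-787699 - 218711}} = \frac{1}{331877 + \frac{1}{-1006410}} = \frac{1}{331877 - \frac{1}{1006410}} = \frac{1}{\frac{334004331569}{1006410}} = \frac{1006410}{334004331569}$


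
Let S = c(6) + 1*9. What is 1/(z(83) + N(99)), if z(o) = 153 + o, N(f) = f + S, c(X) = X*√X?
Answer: 43/14765 - 3*√6/59060 ≈ 0.0027879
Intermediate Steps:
c(X) = X^(3/2)
S = 9 + 6*√6 (S = 6^(3/2) + 1*9 = 6*√6 + 9 = 9 + 6*√6 ≈ 23.697)
N(f) = 9 + f + 6*√6 (N(f) = f + (9 + 6*√6) = 9 + f + 6*√6)
1/(z(83) + N(99)) = 1/((153 + 83) + (9 + 99 + 6*√6)) = 1/(236 + (108 + 6*√6)) = 1/(344 + 6*√6)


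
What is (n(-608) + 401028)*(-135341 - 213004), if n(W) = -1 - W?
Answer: -139907544075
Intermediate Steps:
(n(-608) + 401028)*(-135341 - 213004) = ((-1 - 1*(-608)) + 401028)*(-135341 - 213004) = ((-1 + 608) + 401028)*(-348345) = (607 + 401028)*(-348345) = 401635*(-348345) = -139907544075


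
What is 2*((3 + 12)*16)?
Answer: 480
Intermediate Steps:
2*((3 + 12)*16) = 2*(15*16) = 2*240 = 480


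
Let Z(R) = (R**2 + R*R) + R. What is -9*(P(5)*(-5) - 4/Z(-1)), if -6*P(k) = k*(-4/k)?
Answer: 66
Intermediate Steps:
Z(R) = R + 2*R**2 (Z(R) = (R**2 + R**2) + R = 2*R**2 + R = R + 2*R**2)
P(k) = 2/3 (P(k) = -k*(-4/k)/6 = -1/6*(-4) = 2/3)
-9*(P(5)*(-5) - 4/Z(-1)) = -9*((2/3)*(-5) - 4*(-1/(1 + 2*(-1)))) = -9*(-10/3 - 4*(-1/(1 - 2))) = -9*(-10/3 - 4/((-1*(-1)))) = -9*(-10/3 - 4/1) = -9*(-10/3 - 4*1) = -9*(-10/3 - 4) = -9*(-22/3) = 66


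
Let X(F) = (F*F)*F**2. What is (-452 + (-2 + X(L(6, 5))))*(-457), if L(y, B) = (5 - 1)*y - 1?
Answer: -127679859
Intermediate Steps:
L(y, B) = -1 + 4*y (L(y, B) = 4*y - 1 = -1 + 4*y)
X(F) = F**4 (X(F) = F**2*F**2 = F**4)
(-452 + (-2 + X(L(6, 5))))*(-457) = (-452 + (-2 + (-1 + 4*6)**4))*(-457) = (-452 + (-2 + (-1 + 24)**4))*(-457) = (-452 + (-2 + 23**4))*(-457) = (-452 + (-2 + 279841))*(-457) = (-452 + 279839)*(-457) = 279387*(-457) = -127679859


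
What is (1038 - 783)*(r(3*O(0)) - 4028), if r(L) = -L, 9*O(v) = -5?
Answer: -1026715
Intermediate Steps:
O(v) = -5/9 (O(v) = (⅑)*(-5) = -5/9)
(1038 - 783)*(r(3*O(0)) - 4028) = (1038 - 783)*(-3*(-5)/9 - 4028) = 255*(-1*(-5/3) - 4028) = 255*(5/3 - 4028) = 255*(-12079/3) = -1026715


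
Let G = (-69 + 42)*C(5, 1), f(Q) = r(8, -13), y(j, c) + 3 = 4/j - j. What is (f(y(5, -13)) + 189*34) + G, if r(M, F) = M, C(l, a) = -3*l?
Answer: 6839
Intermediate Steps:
y(j, c) = -3 - j + 4/j (y(j, c) = -3 + (4/j - j) = -3 + (-j + 4/j) = -3 - j + 4/j)
f(Q) = 8
G = 405 (G = (-69 + 42)*(-3*5) = -27*(-15) = 405)
(f(y(5, -13)) + 189*34) + G = (8 + 189*34) + 405 = (8 + 6426) + 405 = 6434 + 405 = 6839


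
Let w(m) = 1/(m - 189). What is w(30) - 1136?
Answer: -180625/159 ≈ -1136.0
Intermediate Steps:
w(m) = 1/(-189 + m)
w(30) - 1136 = 1/(-189 + 30) - 1136 = 1/(-159) - 1136 = -1/159 - 1136 = -180625/159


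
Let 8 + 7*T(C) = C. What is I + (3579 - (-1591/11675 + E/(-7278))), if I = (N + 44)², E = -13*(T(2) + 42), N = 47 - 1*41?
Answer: 602632235556/99132425 ≈ 6079.1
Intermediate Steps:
N = 6 (N = 47 - 41 = 6)
T(C) = -8/7 + C/7
E = -3744/7 (E = -13*((-8/7 + (⅐)*2) + 42) = -13*((-8/7 + 2/7) + 42) = -13*(-6/7 + 42) = -13*288/7 = -3744/7 ≈ -534.86)
I = 2500 (I = (6 + 44)² = 50² = 2500)
I + (3579 - (-1591/11675 + E/(-7278))) = 2500 + (3579 - (-1591/11675 - 3744/7/(-7278))) = 2500 + (3579 - (-1591*1/11675 - 3744/7*(-1/7278))) = 2500 + (3579 - (-1591/11675 + 624/8491)) = 2500 + (3579 - 1*(-6223981/99132425)) = 2500 + (3579 + 6223981/99132425) = 2500 + 354801173056/99132425 = 602632235556/99132425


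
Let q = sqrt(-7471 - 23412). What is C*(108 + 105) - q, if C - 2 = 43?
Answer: 9585 - I*sqrt(30883) ≈ 9585.0 - 175.74*I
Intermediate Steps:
C = 45 (C = 2 + 43 = 45)
q = I*sqrt(30883) (q = sqrt(-30883) = I*sqrt(30883) ≈ 175.74*I)
C*(108 + 105) - q = 45*(108 + 105) - I*sqrt(30883) = 45*213 - I*sqrt(30883) = 9585 - I*sqrt(30883)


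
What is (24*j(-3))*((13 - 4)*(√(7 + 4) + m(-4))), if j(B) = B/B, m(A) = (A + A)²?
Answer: 13824 + 216*√11 ≈ 14540.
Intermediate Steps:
m(A) = 4*A² (m(A) = (2*A)² = 4*A²)
j(B) = 1
(24*j(-3))*((13 - 4)*(√(7 + 4) + m(-4))) = (24*1)*((13 - 4)*(√(7 + 4) + 4*(-4)²)) = 24*(9*(√11 + 4*16)) = 24*(9*(√11 + 64)) = 24*(9*(64 + √11)) = 24*(576 + 9*√11) = 13824 + 216*√11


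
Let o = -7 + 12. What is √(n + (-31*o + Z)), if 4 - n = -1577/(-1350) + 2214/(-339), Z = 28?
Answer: I*√12167083578/10170 ≈ 10.846*I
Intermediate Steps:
n = 1428299/152550 (n = 4 - (-1577/(-1350) + 2214/(-339)) = 4 - (-1577*(-1/1350) + 2214*(-1/339)) = 4 - (1577/1350 - 738/113) = 4 - 1*(-818099/152550) = 4 + 818099/152550 = 1428299/152550 ≈ 9.3628)
o = 5
√(n + (-31*o + Z)) = √(1428299/152550 + (-31*5 + 28)) = √(1428299/152550 + (-155 + 28)) = √(1428299/152550 - 127) = √(-17945551/152550) = I*√12167083578/10170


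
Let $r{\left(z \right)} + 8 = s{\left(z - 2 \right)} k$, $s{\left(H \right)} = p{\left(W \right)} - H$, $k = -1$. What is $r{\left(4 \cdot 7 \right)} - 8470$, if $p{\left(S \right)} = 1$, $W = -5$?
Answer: $-8453$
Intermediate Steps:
$s{\left(H \right)} = 1 - H$
$r{\left(z \right)} = -11 + z$ ($r{\left(z \right)} = -8 + \left(1 - \left(z - 2\right)\right) \left(-1\right) = -8 + \left(1 - \left(-2 + z\right)\right) \left(-1\right) = -8 + \left(3 - z\right) \left(-1\right) = -8 + \left(-3 + z\right) = -11 + z$)
$r{\left(4 \cdot 7 \right)} - 8470 = \left(-11 + 4 \cdot 7\right) - 8470 = \left(-11 + 28\right) - 8470 = 17 - 8470 = -8453$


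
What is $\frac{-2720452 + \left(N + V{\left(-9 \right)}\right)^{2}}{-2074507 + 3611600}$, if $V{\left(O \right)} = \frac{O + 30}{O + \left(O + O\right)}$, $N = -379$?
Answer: $- \frac{208673888}{124504533} \approx -1.676$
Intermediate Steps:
$V{\left(O \right)} = \frac{30 + O}{3 O}$ ($V{\left(O \right)} = \frac{30 + O}{O + 2 O} = \frac{30 + O}{3 O}$)
$\frac{-2720452 + \left(N + V{\left(-9 \right)}\right)^{2}}{-2074507 + 3611600} = \frac{-2720452 + \left(-379 + \frac{30 - 9}{3 \left(-9\right)}\right)^{2}}{-2074507 + 3611600} = \frac{-2720452 + \left(-379 + \frac{1}{3} \left(- \frac{1}{9}\right) 21\right)^{2}}{1537093} = \left(-2720452 + \left(-379 - \frac{7}{9}\right)^{2}\right) \frac{1}{1537093} = \left(-2720452 + \left(- \frac{3418}{9}\right)^{2}\right) \frac{1}{1537093} = \left(-2720452 + \frac{11682724}{81}\right) \frac{1}{1537093} = \left(- \frac{208673888}{81}\right) \frac{1}{1537093} = - \frac{208673888}{124504533}$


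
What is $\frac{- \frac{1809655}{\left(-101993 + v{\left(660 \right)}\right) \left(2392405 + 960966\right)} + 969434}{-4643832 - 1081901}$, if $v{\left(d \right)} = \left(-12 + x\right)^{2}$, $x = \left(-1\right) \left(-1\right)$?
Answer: $- \frac{331172818328899863}{1955994048690705296} \approx -0.16931$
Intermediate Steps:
$x = 1$
$v{\left(d \right)} = 121$ ($v{\left(d \right)} = \left(-12 + 1\right)^{2} = \left(-11\right)^{2} = 121$)
$\frac{- \frac{1809655}{\left(-101993 + v{\left(660 \right)}\right) \left(2392405 + 960966\right)} + 969434}{-4643832 - 1081901} = \frac{- \frac{1809655}{\left(-101993 + 121\right) \left(2392405 + 960966\right)} + 969434}{-4643832 - 1081901} = \frac{- \frac{1809655}{\left(-101872\right) 3353371} + 969434}{-5725733} = \left(- \frac{1809655}{-341614610512} + 969434\right) \left(- \frac{1}{5725733}\right) = \left(\left(-1809655\right) \left(- \frac{1}{341614610512}\right) + 969434\right) \left(- \frac{1}{5725733}\right) = \left(\frac{1809655}{341614610512} + 969434\right) \left(- \frac{1}{5725733}\right) = \frac{331172818328899863}{341614610512} \left(- \frac{1}{5725733}\right) = - \frac{331172818328899863}{1955994048690705296}$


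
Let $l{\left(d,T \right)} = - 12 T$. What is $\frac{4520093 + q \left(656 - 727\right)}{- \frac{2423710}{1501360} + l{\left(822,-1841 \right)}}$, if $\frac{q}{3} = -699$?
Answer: $\frac{700981981280}{3316562141} \approx 211.36$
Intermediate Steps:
$q = -2097$ ($q = 3 \left(-699\right) = -2097$)
$\frac{4520093 + q \left(656 - 727\right)}{- \frac{2423710}{1501360} + l{\left(822,-1841 \right)}} = \frac{4520093 - 2097 \left(656 - 727\right)}{- \frac{2423710}{1501360} - -22092} = \frac{4520093 - -148887}{\left(-2423710\right) \frac{1}{1501360} + 22092} = \frac{4520093 + 148887}{- \frac{242371}{150136} + 22092} = \frac{4668980}{\frac{3316562141}{150136}} = 4668980 \cdot \frac{150136}{3316562141} = \frac{700981981280}{3316562141}$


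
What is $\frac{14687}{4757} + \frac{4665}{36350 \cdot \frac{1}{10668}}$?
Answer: $\frac{23727178099}{17291695} \approx 1372.2$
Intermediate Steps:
$\frac{14687}{4757} + \frac{4665}{36350 \cdot \frac{1}{10668}} = 14687 \cdot \frac{1}{4757} + \frac{4665}{36350 \cdot \frac{1}{10668}} = \frac{14687}{4757} + \frac{4665}{\frac{18175}{5334}} = \frac{14687}{4757} + 4665 \cdot \frac{5334}{18175} = \frac{14687}{4757} + \frac{4976622}{3635} = \frac{23727178099}{17291695}$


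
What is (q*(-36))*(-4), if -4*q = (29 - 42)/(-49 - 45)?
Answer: -234/47 ≈ -4.9787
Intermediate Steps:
q = -13/376 (q = -(29 - 42)/(4*(-49 - 45)) = -(-13)/(4*(-94)) = -(-13)*(-1)/(4*94) = -1/4*13/94 = -13/376 ≈ -0.034574)
(q*(-36))*(-4) = -13/376*(-36)*(-4) = (117/94)*(-4) = -234/47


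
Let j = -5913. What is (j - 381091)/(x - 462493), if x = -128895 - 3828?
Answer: 96751/148804 ≈ 0.65019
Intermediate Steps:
x = -132723
(j - 381091)/(x - 462493) = (-5913 - 381091)/(-132723 - 462493) = -387004/(-595216) = -387004*(-1/595216) = 96751/148804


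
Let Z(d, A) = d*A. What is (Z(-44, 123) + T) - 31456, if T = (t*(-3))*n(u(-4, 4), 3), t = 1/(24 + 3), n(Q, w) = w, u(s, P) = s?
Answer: -110605/3 ≈ -36868.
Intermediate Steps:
Z(d, A) = A*d
t = 1/27 ≈ 0.037037
T = -1/3 (T = ((1/27)*(-3))*3 = -1/9*3 = -1/3 ≈ -0.33333)
(Z(-44, 123) + T) - 31456 = (123*(-44) - 1/3) - 31456 = (-5412 - 1/3) - 31456 = -16237/3 - 31456 = -110605/3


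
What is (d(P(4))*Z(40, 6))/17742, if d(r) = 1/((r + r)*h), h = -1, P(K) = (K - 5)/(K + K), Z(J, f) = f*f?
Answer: 24/2957 ≈ 0.0081163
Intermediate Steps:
Z(J, f) = f²
P(K) = (-5 + K)/(2*K) (P(K) = (-5 + K)/((2*K)) = (-5 + K)*(1/(2*K)) = (-5 + K)/(2*K))
d(r) = -1/(2*r) (d(r) = 1/((r + r)*(-1)) = -1/(2*r))
(d(P(4))*Z(40, 6))/17742 = (-8/(-5 + 4)/2*6²)/17742 = (-1/(2*((½)*(¼)*(-1)))*36)*(1/17742) = (-1/(2*(-⅛))*36)*(1/17742) = (-½*(-8)*36)*(1/17742) = (4*36)*(1/17742) = 144*(1/17742) = 24/2957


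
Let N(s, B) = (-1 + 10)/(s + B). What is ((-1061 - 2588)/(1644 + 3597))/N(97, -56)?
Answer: -149609/47169 ≈ -3.1718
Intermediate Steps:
N(s, B) = 9/(B + s)
((-1061 - 2588)/(1644 + 3597))/N(97, -56) = ((-1061 - 2588)/(1644 + 3597))/((9/(-56 + 97))) = (-3649/5241)/((9/41)) = (-3649*1/5241)/((9*(1/41))) = -3649/(5241*9/41) = -3649/5241*41/9 = -149609/47169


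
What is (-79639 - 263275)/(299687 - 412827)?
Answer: 171457/56570 ≈ 3.0309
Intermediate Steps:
(-79639 - 263275)/(299687 - 412827) = -342914/(-113140) = -342914*(-1/113140) = 171457/56570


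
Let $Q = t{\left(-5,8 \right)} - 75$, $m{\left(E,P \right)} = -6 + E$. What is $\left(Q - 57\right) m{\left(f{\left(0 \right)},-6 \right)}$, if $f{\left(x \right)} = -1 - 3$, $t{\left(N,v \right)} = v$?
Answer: $1240$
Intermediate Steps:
$f{\left(x \right)} = -4$
$Q = -67$ ($Q = 8 - 75 = -67$)
$\left(Q - 57\right) m{\left(f{\left(0 \right)},-6 \right)} = \left(-67 - 57\right) \left(-6 - 4\right) = \left(-124\right) \left(-10\right) = 1240$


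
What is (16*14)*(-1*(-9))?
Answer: 2016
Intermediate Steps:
(16*14)*(-1*(-9)) = 224*9 = 2016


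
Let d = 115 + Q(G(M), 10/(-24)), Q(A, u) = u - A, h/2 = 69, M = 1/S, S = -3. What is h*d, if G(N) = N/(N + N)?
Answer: 31487/2 ≈ 15744.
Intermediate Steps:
M = -⅓ (M = 1/(-3) = -⅓ ≈ -0.33333)
h = 138 (h = 2*69 = 138)
G(N) = ½ (G(N) = N/((2*N)) = N*(1/(2*N)) = ½)
d = 1369/12 (d = 115 + (10/(-24) - 1*½) = 115 + (10*(-1/24) - ½) = 115 + (-5/12 - ½) = 115 - 11/12 = 1369/12 ≈ 114.08)
h*d = 138*(1369/12) = 31487/2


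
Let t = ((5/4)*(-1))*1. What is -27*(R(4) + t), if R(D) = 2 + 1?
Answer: -189/4 ≈ -47.250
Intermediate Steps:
R(D) = 3
t = -5/4 (t = ((5*(1/4))*(-1))*1 = ((5/4)*(-1))*1 = -5/4*1 = -5/4 ≈ -1.2500)
-27*(R(4) + t) = -27*(3 - 5/4) = -27*7/4 = -189/4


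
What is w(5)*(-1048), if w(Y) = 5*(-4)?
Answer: 20960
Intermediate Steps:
w(Y) = -20
w(5)*(-1048) = -20*(-1048) = 20960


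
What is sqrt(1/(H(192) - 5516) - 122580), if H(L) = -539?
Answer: I*sqrt(4494153610555)/6055 ≈ 350.11*I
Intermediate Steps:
sqrt(1/(H(192) - 5516) - 122580) = sqrt(1/(-539 - 5516) - 122580) = sqrt(1/(-6055) - 122580) = sqrt(-1/6055 - 122580) = sqrt(-742221901/6055) = I*sqrt(4494153610555)/6055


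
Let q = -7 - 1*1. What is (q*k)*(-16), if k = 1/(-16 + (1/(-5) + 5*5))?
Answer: 160/11 ≈ 14.545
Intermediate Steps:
q = -8 (q = -7 - 1 = -8)
k = 5/44 (k = 1/(-16 + (-⅕ + 25)) = 1/(-16 + 124/5) = 1/(44/5) = 5/44 ≈ 0.11364)
(q*k)*(-16) = -8*5/44*(-16) = -10/11*(-16) = 160/11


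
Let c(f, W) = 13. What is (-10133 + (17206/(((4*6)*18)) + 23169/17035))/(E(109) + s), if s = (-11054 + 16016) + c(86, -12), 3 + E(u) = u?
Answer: -37133424871/18695844360 ≈ -1.9862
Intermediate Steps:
E(u) = -3 + u
s = 4975 (s = (-11054 + 16016) + 13 = 4962 + 13 = 4975)
(-10133 + (17206/(((4*6)*18)) + 23169/17035))/(E(109) + s) = (-10133 + (17206/(((4*6)*18)) + 23169/17035))/((-3 + 109) + 4975) = (-10133 + (17206/((24*18)) + 23169*(1/17035)))/(106 + 4975) = (-10133 + (17206/432 + 23169/17035))/5081 = (-10133 + (17206*(1/432) + 23169/17035))*(1/5081) = (-10133 + (8603/216 + 23169/17035))*(1/5081) = (-10133 + 151556609/3679560)*(1/5081) = -37133424871/3679560*1/5081 = -37133424871/18695844360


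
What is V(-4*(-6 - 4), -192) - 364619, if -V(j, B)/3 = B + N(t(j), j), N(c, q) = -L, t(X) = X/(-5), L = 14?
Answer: -364001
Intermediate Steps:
t(X) = -X/5 (t(X) = X*(-⅕) = -X/5)
N(c, q) = -14 (N(c, q) = -1*14 = -14)
V(j, B) = 42 - 3*B (V(j, B) = -3*(B - 14) = -3*(-14 + B) = 42 - 3*B)
V(-4*(-6 - 4), -192) - 364619 = (42 - 3*(-192)) - 364619 = (42 + 576) - 364619 = 618 - 364619 = -364001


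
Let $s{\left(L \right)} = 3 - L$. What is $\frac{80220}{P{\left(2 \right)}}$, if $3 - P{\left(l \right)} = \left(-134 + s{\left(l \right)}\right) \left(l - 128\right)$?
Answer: $- \frac{5348}{1117} \approx -4.7878$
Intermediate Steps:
$P{\left(l \right)} = 3 - \left(-131 - l\right) \left(-128 + l\right)$ ($P{\left(l \right)} = 3 - \left(-134 - \left(-3 + l\right)\right) \left(l - 128\right) = 3 - \left(-131 - l\right) \left(-128 + l\right)$)
$\frac{80220}{P{\left(2 \right)}} = \frac{80220}{-16765 + 2^{2} + 3 \cdot 2} = \frac{80220}{-16765 + 4 + 6} = \frac{80220}{-16755} = 80220 \left(- \frac{1}{16755}\right) = - \frac{5348}{1117}$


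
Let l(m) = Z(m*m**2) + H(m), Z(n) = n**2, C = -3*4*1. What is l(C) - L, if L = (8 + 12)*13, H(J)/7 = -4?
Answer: 2985696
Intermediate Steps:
H(J) = -28 (H(J) = 7*(-4) = -28)
C = -12 (C = -12*1 = -12)
L = 260 (L = 20*13 = 260)
l(m) = -28 + m**6 (l(m) = (m*m**2)**2 - 28 = (m**3)**2 - 28 = m**6 - 28 = -28 + m**6)
l(C) - L = (-28 + (-12)**6) - 1*260 = (-28 + 2985984) - 260 = 2985956 - 260 = 2985696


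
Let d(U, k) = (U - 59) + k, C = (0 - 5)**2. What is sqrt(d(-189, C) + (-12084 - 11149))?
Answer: 4*I*sqrt(1466) ≈ 153.15*I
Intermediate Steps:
C = 25 (C = (-5)**2 = 25)
d(U, k) = -59 + U + k (d(U, k) = (-59 + U) + k = -59 + U + k)
sqrt(d(-189, C) + (-12084 - 11149)) = sqrt((-59 - 189 + 25) + (-12084 - 11149)) = sqrt(-223 - 23233) = sqrt(-23456) = 4*I*sqrt(1466)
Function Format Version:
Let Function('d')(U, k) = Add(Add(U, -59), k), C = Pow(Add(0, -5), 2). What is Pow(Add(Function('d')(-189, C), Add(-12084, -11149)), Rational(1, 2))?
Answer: Mul(4, I, Pow(1466, Rational(1, 2))) ≈ Mul(153.15, I)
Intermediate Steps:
C = 25 (C = Pow(-5, 2) = 25)
Function('d')(U, k) = Add(-59, U, k) (Function('d')(U, k) = Add(Add(-59, U), k) = Add(-59, U, k))
Pow(Add(Function('d')(-189, C), Add(-12084, -11149)), Rational(1, 2)) = Pow(Add(Add(-59, -189, 25), Add(-12084, -11149)), Rational(1, 2)) = Pow(Add(-223, -23233), Rational(1, 2)) = Pow(-23456, Rational(1, 2)) = Mul(4, I, Pow(1466, Rational(1, 2)))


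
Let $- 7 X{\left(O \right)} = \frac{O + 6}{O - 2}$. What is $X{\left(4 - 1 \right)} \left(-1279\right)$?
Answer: $\frac{11511}{7} \approx 1644.4$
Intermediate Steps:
$X{\left(O \right)} = - \frac{6 + O}{7 \left(-2 + O\right)}$ ($X{\left(O \right)} = - \frac{\left(O + 6\right) \frac{1}{O - 2}}{7} = - \frac{\left(6 + O\right) \frac{1}{-2 + O}}{7} = - \frac{\frac{1}{-2 + O} \left(6 + O\right)}{7} = - \frac{6 + O}{7 \left(-2 + O\right)}$)
$X{\left(4 - 1 \right)} \left(-1279\right) = \frac{-6 - \left(4 - 1\right)}{7 \left(-2 + \left(4 - 1\right)\right)} \left(-1279\right) = \frac{-6 - 3}{7 \left(-2 + 3\right)} \left(-1279\right) = \frac{-6 - 3}{7 \cdot 1} \left(-1279\right) = \frac{1}{7} \cdot 1 \left(-9\right) \left(-1279\right) = \left(- \frac{9}{7}\right) \left(-1279\right) = \frac{11511}{7}$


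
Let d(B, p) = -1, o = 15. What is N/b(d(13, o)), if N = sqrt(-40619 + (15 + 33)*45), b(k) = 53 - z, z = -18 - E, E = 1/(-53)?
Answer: 53*I*sqrt(38459)/3762 ≈ 2.7628*I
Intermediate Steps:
E = -1/53 ≈ -0.018868
z = -953/53 (z = -18 - 1*(-1/53) = -18 + 1/53 = -953/53 ≈ -17.981)
b(k) = 3762/53 (b(k) = 53 - 1*(-953/53) = 53 + 953/53 = 3762/53)
N = I*sqrt(38459) (N = sqrt(-40619 + 48*45) = sqrt(-40619 + 2160) = sqrt(-38459) = I*sqrt(38459) ≈ 196.11*I)
N/b(d(13, o)) = (I*sqrt(38459))/(3762/53) = (I*sqrt(38459))*(53/3762) = 53*I*sqrt(38459)/3762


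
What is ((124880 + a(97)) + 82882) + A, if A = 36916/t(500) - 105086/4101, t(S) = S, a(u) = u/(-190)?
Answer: 4048080944977/19479750 ≈ 2.0781e+5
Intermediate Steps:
a(u) = -u/190 (a(u) = u*(-1/190) = -u/190)
A = 24712379/512625 (A = 36916/500 - 105086/4101 = 36916*(1/500) - 105086*1/4101 = 9229/125 - 105086/4101 = 24712379/512625 ≈ 48.208)
((124880 + a(97)) + 82882) + A = ((124880 - 1/190*97) + 82882) + 24712379/512625 = ((124880 - 97/190) + 82882) + 24712379/512625 = (23727103/190 + 82882) + 24712379/512625 = 39474683/190 + 24712379/512625 = 4048080944977/19479750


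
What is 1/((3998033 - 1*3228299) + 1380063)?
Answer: 1/2149797 ≈ 4.6516e-7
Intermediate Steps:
1/((3998033 - 1*3228299) + 1380063) = 1/((3998033 - 3228299) + 1380063) = 1/(769734 + 1380063) = 1/2149797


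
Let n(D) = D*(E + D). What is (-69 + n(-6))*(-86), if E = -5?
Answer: 258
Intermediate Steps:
n(D) = D*(-5 + D)
(-69 + n(-6))*(-86) = (-69 - 6*(-5 - 6))*(-86) = (-69 - 6*(-11))*(-86) = (-69 + 66)*(-86) = -3*(-86) = 258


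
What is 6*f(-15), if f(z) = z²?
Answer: 1350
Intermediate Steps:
6*f(-15) = 6*(-15)² = 6*225 = 1350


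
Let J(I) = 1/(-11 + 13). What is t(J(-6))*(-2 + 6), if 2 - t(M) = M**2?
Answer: 7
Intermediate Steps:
J(I) = 1/2
t(M) = 2 - M**2
t(J(-6))*(-2 + 6) = (2 - (1/2)**2)*(-2 + 6) = (2 - 1*1/4)*4 = (2 - 1/4)*4 = (7/4)*4 = 7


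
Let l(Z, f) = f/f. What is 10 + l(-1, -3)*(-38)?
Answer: -28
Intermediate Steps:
l(Z, f) = 1
10 + l(-1, -3)*(-38) = 10 + 1*(-38) = 10 - 38 = -28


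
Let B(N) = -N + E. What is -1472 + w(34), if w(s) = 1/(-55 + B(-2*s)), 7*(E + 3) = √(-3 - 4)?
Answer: (-1472*√7 + 103033*I)/(√7 - 70*I) ≈ -1471.9 - 0.0037743*I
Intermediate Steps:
E = -3 + I*√7/7 (E = -3 + √(-3 - 4)/7 = -3 + √(-7)/7 = -3 + (I*√7)/7 = -3 + I*√7/7 ≈ -3.0 + 0.37796*I)
B(N) = -3 - N + I*√7/7 (B(N) = -N + (-3 + I*√7/7) = -3 - N + I*√7/7)
w(s) = 1/(-58 + 2*s + I*√7/7) (w(s) = 1/(-55 + (-3 - (-2)*s + I*√7/7)) = 1/(-55 + (-3 + 2*s + I*√7/7)) = 1/(-58 + 2*s + I*√7/7))
-1472 + w(34) = -1472 + 7/(-406 + 14*34 + I*√7) = -1472 + 7/(-406 + 476 + I*√7) = -1472 + 7/(70 + I*√7)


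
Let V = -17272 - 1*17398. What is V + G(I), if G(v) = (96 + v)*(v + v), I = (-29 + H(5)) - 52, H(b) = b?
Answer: -37710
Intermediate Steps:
V = -34670 (V = -17272 - 17398 = -34670)
I = -76 (I = (-29 + 5) - 52 = -24 - 52 = -76)
G(v) = 2*v*(96 + v) (G(v) = (96 + v)*(2*v) = 2*v*(96 + v))
V + G(I) = -34670 + 2*(-76)*(96 - 76) = -34670 + 2*(-76)*20 = -34670 - 3040 = -37710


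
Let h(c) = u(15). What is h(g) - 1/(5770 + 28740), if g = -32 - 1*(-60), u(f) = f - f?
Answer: -1/34510 ≈ -2.8977e-5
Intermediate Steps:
u(f) = 0
g = 28 (g = -32 + 60 = 28)
h(c) = 0
h(g) - 1/(5770 + 28740) = 0 - 1/(5770 + 28740) = 0 - 1/34510 = -1/34510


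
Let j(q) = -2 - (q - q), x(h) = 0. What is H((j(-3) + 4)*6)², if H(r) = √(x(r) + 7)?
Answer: 7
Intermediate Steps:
j(q) = -2 (j(q) = -2 - 1*0 = -2 + 0 = -2)
H(r) = √7 (H(r) = √(0 + 7) = √7)
H((j(-3) + 4)*6)² = (√7)² = 7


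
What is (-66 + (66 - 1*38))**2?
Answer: 1444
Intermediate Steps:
(-66 + (66 - 1*38))**2 = (-66 + (66 - 38))**2 = (-66 + 28)**2 = (-38)**2 = 1444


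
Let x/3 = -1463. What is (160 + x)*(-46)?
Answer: 194534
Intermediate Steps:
x = -4389 (x = 3*(-1463) = -4389)
(160 + x)*(-46) = (160 - 4389)*(-46) = -4229*(-46) = 194534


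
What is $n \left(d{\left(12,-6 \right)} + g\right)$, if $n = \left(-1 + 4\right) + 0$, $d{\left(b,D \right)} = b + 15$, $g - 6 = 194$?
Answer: $681$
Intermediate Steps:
$g = 200$ ($g = 6 + 194 = 200$)
$d{\left(b,D \right)} = 15 + b$
$n = 3$ ($n = 3 + 0 = 3$)
$n \left(d{\left(12,-6 \right)} + g\right) = 3 \left(\left(15 + 12\right) + 200\right) = 3 \left(27 + 200\right) = 3 \cdot 227 = 681$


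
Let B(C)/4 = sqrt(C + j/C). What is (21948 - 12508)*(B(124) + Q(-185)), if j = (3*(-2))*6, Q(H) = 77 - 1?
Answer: 717440 + 37760*sqrt(118885)/31 ≈ 1.1374e+6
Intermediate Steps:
Q(H) = 76
j = -36 (j = -6*6 = -36)
B(C) = 4*sqrt(C - 36/C)
(21948 - 12508)*(B(124) + Q(-185)) = (21948 - 12508)*(4*sqrt(124 - 36/124) + 76) = 9440*(4*sqrt(124 - 36*1/124) + 76) = 9440*(4*sqrt(124 - 9/31) + 76) = 9440*(4*sqrt(3835/31) + 76) = 9440*(4*(sqrt(118885)/31) + 76) = 9440*(4*sqrt(118885)/31 + 76) = 9440*(76 + 4*sqrt(118885)/31) = 717440 + 37760*sqrt(118885)/31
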